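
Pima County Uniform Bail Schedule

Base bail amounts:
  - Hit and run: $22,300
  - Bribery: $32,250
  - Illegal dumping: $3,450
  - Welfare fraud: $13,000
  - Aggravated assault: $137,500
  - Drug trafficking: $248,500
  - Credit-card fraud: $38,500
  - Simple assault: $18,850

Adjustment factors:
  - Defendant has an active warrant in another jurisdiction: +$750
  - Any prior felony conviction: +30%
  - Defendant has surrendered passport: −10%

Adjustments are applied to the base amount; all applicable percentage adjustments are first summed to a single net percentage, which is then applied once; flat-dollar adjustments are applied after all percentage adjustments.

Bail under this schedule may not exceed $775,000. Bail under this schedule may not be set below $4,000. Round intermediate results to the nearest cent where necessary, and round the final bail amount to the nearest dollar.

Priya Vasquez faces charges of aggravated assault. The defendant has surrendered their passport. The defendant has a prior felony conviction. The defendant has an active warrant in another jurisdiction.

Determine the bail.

Base amounts from the schedule: aggravated assault $137,500.
Single charge. Combined base = $137,500.
Net percentage adjustment: +30% −10% = +20%. $137,500 × 1.2 = $165,000.
Defendant has an active warrant in another jurisdiction (+$750 flat): $165,000 + $750 = $165,750.
$165,750 is within the $775,000 maximum.
$165,750 is at or above the $4,000 minimum.

$165,750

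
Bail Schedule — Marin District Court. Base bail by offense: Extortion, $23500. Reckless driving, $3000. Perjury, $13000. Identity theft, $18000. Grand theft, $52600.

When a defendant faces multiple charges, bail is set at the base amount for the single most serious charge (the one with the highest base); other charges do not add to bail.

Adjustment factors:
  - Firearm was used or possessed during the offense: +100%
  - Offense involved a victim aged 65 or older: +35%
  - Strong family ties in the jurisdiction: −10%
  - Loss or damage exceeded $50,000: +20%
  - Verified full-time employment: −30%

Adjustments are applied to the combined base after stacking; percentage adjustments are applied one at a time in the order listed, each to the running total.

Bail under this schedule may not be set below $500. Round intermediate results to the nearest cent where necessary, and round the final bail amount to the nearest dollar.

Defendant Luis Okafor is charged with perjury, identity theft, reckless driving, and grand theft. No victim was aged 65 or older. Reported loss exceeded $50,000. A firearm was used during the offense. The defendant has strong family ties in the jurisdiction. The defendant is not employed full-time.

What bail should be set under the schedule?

Base amounts from the schedule: perjury $13000; identity theft $18000; reckless driving $3000; grand theft $52600.
Stacking rule: use the highest base only. Highest is grand theft at $52600. Combined base = $52600.
Firearm was used or possessed during the offense (+100%): $52600 × 2 = $105200.
Strong family ties in the jurisdiction (−10%): $105200 × 0.9 = $94680.
Loss or damage exceeded $50,000 (+20%): $94680 × 1.2 = $113616.
$113616 is at or above the $500 minimum.

$113616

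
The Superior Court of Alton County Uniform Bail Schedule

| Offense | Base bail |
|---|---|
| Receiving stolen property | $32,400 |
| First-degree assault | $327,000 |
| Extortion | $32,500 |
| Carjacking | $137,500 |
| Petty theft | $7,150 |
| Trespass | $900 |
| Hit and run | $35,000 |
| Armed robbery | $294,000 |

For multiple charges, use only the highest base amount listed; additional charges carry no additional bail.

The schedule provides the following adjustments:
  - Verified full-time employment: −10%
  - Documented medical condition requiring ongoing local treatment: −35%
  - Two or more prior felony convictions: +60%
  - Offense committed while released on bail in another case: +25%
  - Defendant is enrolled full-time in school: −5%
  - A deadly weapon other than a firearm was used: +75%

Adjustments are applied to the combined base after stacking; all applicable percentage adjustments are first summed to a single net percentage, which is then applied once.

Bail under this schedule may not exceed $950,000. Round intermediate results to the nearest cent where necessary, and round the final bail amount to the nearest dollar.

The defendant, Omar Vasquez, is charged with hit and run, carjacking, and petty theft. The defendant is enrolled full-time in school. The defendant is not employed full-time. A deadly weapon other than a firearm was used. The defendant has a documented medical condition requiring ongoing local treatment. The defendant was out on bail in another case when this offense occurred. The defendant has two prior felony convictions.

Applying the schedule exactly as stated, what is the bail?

Base amounts from the schedule: hit and run $35,000; carjacking $137,500; petty theft $7,150.
Stacking rule: use the highest base only. Highest is carjacking at $137,500. Combined base = $137,500.
Net percentage adjustment: −35% +60% +25% −5% +75% = +120%. $137,500 × 2.2 = $302,500.
$302,500 is within the $950,000 maximum.

$302,500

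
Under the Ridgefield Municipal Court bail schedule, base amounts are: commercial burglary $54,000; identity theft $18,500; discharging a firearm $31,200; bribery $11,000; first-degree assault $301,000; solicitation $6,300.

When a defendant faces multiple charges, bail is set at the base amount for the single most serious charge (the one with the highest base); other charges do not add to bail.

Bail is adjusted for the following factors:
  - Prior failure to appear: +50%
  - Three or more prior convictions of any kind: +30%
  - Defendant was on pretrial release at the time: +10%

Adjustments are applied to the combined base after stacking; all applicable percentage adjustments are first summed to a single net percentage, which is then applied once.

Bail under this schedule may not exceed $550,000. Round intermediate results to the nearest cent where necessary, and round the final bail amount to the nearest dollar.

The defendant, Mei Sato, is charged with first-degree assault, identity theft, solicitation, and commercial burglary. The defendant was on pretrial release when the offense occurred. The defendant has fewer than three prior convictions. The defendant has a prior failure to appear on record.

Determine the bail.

$481,600

Base amounts from the schedule: first-degree assault $301,000; identity theft $18,500; solicitation $6,300; commercial burglary $54,000.
Stacking rule: use the highest base only. Highest is first-degree assault at $301,000. Combined base = $301,000.
Net percentage adjustment: +50% +10% = +60%. $301,000 × 1.6 = $481,600.
$481,600 is within the $550,000 maximum.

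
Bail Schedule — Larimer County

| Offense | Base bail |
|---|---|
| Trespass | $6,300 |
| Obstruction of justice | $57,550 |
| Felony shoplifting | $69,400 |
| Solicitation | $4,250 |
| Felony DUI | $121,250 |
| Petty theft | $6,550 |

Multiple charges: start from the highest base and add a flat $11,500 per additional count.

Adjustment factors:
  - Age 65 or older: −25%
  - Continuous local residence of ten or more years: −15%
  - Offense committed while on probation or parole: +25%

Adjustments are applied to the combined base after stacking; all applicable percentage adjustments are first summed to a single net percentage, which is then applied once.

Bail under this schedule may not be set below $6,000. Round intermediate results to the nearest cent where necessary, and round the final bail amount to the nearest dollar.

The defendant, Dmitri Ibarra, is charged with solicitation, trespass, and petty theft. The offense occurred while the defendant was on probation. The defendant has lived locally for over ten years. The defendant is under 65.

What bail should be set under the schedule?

Base amounts from the schedule: solicitation $4,250; trespass $6,300; petty theft $6,550.
Stacking rule: highest base plus $11,500 per additional charge. Highest is petty theft at $6,550; 2 additional charges → +$23,000. Combined base = $29,550.
Net percentage adjustment: −15% +25% = +10%. $29,550 × 1.1 = $32,505.
$32,505 is at or above the $6,000 minimum.

$32,505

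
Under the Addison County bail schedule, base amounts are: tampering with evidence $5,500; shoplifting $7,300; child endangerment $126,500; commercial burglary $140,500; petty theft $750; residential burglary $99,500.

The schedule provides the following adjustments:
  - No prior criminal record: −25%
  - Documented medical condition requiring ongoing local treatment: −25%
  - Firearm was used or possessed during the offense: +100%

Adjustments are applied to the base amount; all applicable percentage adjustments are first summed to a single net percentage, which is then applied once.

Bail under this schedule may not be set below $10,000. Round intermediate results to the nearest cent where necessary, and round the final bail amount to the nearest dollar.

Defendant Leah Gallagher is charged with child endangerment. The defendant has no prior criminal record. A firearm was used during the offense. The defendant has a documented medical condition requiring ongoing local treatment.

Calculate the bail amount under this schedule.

$189,750

Base amounts from the schedule: child endangerment $126,500.
Single charge. Combined base = $126,500.
Net percentage adjustment: −25% −25% +100% = +50%. $126,500 × 1.5 = $189,750.
$189,750 is at or above the $10,000 minimum.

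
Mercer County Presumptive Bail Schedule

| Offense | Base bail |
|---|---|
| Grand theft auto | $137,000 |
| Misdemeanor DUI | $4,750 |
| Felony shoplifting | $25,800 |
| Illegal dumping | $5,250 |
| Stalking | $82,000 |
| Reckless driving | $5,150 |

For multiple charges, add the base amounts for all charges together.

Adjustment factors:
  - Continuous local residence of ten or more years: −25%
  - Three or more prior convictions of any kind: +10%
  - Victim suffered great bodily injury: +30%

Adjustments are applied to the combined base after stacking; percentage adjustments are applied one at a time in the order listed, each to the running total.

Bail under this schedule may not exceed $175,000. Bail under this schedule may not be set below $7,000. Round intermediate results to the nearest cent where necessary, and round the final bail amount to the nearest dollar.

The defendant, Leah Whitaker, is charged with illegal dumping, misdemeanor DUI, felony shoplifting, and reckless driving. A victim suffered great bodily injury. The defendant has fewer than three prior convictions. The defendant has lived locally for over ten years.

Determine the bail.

Base amounts from the schedule: illegal dumping $5,250; misdemeanor DUI $4,750; felony shoplifting $25,800; reckless driving $5,150.
Stacking rule: sum of all bases. $5,250 + $4,750 + $25,800 + $5,150 = $40,950.
Continuous local residence of ten or more years (−25%): $40,950 × 0.75 = $30,712.50.
Victim suffered great bodily injury (+30%): $30,712.50 × 1.3 = $39,926.25.
$39,926.25 is within the $175,000 maximum.
$39,926.25 is at or above the $7,000 minimum.
Rounded to the nearest dollar: $39,926.

$39,926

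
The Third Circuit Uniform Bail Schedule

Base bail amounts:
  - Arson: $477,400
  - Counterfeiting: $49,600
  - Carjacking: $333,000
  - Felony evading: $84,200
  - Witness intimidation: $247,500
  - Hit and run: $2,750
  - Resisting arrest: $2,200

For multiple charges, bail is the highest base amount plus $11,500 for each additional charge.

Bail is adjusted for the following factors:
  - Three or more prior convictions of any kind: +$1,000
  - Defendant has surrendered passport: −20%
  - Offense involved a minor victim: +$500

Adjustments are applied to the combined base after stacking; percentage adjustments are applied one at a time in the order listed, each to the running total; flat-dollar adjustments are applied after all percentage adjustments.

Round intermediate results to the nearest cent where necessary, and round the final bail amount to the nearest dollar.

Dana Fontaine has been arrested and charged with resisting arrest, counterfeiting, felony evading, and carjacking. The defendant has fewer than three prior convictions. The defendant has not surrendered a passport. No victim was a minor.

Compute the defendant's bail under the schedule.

Base amounts from the schedule: resisting arrest $2,200; counterfeiting $49,600; felony evading $84,200; carjacking $333,000.
Stacking rule: highest base plus $11,500 per additional charge. Highest is carjacking at $333,000; 3 additional charges → +$34,500. Combined base = $367,500.
No adjustment factors apply to this defendant.

$367,500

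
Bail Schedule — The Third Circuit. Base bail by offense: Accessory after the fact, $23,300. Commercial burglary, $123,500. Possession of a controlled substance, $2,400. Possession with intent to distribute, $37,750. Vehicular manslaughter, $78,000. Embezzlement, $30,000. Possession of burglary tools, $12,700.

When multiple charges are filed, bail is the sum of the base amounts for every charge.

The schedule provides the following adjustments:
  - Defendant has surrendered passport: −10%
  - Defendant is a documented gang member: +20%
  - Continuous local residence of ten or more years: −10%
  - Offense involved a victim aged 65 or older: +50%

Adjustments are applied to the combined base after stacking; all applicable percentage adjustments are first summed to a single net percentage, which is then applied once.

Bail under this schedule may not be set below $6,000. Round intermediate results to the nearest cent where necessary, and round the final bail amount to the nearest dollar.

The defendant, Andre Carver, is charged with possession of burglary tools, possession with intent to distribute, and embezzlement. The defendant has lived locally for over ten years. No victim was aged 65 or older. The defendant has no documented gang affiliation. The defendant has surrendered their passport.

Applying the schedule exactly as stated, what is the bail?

$64,360

Base amounts from the schedule: possession of burglary tools $12,700; possession with intent to distribute $37,750; embezzlement $30,000.
Stacking rule: sum of all bases. $12,700 + $37,750 + $30,000 = $80,450.
Net percentage adjustment: −10% −10% = −20%. $80,450 × 0.8 = $64,360.
$64,360 is at or above the $6,000 minimum.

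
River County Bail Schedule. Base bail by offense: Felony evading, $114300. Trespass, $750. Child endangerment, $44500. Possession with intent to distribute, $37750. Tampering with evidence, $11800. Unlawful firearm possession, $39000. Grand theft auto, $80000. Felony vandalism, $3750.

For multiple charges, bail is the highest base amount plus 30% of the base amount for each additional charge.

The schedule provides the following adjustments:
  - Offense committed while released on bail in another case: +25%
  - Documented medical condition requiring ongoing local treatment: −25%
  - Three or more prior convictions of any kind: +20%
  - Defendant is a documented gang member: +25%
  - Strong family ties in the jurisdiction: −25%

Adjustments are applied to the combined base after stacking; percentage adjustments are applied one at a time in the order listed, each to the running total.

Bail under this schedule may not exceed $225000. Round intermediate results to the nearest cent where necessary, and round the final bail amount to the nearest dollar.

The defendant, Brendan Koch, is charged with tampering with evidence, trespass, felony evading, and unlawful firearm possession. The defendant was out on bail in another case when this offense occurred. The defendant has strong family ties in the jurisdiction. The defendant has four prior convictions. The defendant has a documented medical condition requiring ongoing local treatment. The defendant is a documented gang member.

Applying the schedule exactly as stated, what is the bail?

$136862

Base amounts from the schedule: tampering with evidence $11800; trespass $750; felony evading $114300; unlawful firearm possession $39000.
Stacking rule: highest base plus 30% of each additional charge. Highest is felony evading at $114300. Additional: $11800 × 30% = $3540; $750 × 30% = $225; $39000 × 30% = $11700. Combined base = $114300 + $15465 = $129765.
Offense committed while released on bail in another case (+25%): $129765 × 1.25 = $162206.25.
Documented medical condition requiring ongoing local treatment (−25%): $162206.25 × 0.75 = $121654.69.
Three or more prior convictions of any kind (+20%): $121654.69 × 1.2 = $145985.63.
Defendant is a documented gang member (+25%): $145985.63 × 1.25 = $182482.04.
Strong family ties in the jurisdiction (−25%): $182482.04 × 0.75 = $136861.53.
$136861.53 is within the $225000 maximum.
Rounded to the nearest dollar: $136862.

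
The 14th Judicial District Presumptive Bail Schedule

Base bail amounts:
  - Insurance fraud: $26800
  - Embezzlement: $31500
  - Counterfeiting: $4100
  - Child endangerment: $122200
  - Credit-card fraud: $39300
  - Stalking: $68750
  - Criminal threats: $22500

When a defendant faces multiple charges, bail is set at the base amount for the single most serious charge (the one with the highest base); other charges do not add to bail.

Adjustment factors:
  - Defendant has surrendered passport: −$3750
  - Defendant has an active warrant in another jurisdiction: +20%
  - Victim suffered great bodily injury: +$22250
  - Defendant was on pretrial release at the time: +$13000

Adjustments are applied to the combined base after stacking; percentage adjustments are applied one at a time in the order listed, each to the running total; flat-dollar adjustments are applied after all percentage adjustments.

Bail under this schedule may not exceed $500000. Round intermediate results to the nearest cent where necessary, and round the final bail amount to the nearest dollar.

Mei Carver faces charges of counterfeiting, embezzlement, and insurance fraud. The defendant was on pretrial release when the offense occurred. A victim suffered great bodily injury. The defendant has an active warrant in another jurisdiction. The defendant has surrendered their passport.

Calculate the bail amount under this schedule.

$69300

Base amounts from the schedule: counterfeiting $4100; embezzlement $31500; insurance fraud $26800.
Stacking rule: use the highest base only. Highest is embezzlement at $31500. Combined base = $31500.
Defendant has an active warrant in another jurisdiction (+20%): $31500 × 1.2 = $37800.
Defendant has surrendered passport (−$3750 flat): $37800 − $3750 = $34050.
Victim suffered great bodily injury (+$22250 flat): $34050 + $22250 = $56300.
Defendant was on pretrial release at the time (+$13000 flat): $56300 + $13000 = $69300.
$69300 is within the $500000 maximum.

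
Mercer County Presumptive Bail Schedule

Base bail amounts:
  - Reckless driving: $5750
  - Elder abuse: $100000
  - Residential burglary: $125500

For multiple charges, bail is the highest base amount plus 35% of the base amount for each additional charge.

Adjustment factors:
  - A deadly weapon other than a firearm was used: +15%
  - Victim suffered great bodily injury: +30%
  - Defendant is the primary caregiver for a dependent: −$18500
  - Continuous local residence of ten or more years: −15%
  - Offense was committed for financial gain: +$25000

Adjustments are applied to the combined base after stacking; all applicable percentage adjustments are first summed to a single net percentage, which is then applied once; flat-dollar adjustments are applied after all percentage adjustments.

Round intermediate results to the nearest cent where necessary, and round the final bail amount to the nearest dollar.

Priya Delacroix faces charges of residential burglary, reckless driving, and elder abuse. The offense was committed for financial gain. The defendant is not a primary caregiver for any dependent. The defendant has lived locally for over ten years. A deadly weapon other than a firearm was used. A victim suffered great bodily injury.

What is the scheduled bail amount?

$236266

Base amounts from the schedule: residential burglary $125500; reckless driving $5750; elder abuse $100000.
Stacking rule: highest base plus 35% of each additional charge. Highest is residential burglary at $125500. Additional: $5750 × 35% = $2012.50; $100000 × 35% = $35000. Combined base = $125500 + $37012.50 = $162512.50.
Net percentage adjustment: +15% +30% −15% = +30%. $162512.50 × 1.3 = $211266.25.
Offense was committed for financial gain (+$25000 flat): $211266.25 + $25000 = $236266.25.
Rounded to the nearest dollar: $236266.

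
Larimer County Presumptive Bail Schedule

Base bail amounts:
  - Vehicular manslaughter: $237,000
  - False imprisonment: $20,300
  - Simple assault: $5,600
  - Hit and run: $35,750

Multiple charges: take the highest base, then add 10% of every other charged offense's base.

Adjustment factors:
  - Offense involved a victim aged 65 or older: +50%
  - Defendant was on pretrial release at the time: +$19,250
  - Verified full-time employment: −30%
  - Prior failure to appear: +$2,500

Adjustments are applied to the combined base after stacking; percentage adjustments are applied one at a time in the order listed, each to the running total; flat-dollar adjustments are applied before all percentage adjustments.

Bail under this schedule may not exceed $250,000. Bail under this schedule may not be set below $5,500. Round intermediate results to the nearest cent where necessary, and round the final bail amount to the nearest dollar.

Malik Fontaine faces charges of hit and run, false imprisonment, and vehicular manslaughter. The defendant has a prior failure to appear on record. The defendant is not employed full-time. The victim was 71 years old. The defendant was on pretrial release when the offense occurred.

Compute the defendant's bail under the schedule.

Base amounts from the schedule: hit and run $35,750; false imprisonment $20,300; vehicular manslaughter $237,000.
Stacking rule: highest base plus 10% of each additional charge. Highest is vehicular manslaughter at $237,000. Additional: $35,750 × 10% = $3,575; $20,300 × 10% = $2,030. Combined base = $237,000 + $5,605 = $242,605.
Defendant was on pretrial release at the time (+$19,250 flat): $242,605 + $19,250 = $261,855.
Prior failure to appear (+$2,500 flat): $261,855 + $2,500 = $264,355.
Offense involved a victim aged 65 or older (+50%): $264,355 × 1.5 = $396,532.50.
Result $396,532.50 exceeds the maximum of $250,000; bail is capped at $250,000.
$250,000 is at or above the $5,500 minimum.

$250,000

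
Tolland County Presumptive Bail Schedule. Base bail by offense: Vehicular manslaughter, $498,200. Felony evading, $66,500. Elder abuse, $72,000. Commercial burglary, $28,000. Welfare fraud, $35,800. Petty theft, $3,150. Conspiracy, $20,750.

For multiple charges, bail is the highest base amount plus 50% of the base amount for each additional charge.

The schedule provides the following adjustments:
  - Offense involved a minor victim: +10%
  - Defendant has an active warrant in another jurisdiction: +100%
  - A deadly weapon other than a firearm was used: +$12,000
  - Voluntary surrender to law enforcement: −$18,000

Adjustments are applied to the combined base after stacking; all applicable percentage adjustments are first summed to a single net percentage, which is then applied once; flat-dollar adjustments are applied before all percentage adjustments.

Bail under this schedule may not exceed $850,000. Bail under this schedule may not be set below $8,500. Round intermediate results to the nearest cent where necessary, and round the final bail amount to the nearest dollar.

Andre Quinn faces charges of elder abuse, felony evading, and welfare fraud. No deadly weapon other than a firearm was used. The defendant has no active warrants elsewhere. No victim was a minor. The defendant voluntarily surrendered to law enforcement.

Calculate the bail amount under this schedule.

Base amounts from the schedule: elder abuse $72,000; felony evading $66,500; welfare fraud $35,800.
Stacking rule: highest base plus 50% of each additional charge. Highest is elder abuse at $72,000. Additional: $66,500 × 50% = $33,250; $35,800 × 50% = $17,900. Combined base = $72,000 + $51,150 = $123,150.
Voluntary surrender to law enforcement (−$18,000 flat): $123,150 − $18,000 = $105,150.
$105,150 is within the $850,000 maximum.
$105,150 is at or above the $8,500 minimum.

$105,150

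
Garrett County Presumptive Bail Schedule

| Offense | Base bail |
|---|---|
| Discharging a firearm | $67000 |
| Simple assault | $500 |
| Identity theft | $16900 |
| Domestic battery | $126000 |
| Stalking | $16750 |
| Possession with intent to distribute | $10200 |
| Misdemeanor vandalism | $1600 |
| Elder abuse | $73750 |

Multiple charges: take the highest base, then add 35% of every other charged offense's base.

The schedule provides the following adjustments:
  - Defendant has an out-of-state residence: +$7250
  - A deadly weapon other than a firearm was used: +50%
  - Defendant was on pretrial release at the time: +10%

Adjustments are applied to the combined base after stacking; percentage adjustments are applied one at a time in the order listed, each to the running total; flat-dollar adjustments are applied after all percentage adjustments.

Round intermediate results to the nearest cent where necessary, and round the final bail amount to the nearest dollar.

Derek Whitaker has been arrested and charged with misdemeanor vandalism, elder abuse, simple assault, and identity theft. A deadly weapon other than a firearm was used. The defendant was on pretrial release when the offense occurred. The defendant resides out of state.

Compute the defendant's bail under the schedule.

$139910

Base amounts from the schedule: misdemeanor vandalism $1600; elder abuse $73750; simple assault $500; identity theft $16900.
Stacking rule: highest base plus 35% of each additional charge. Highest is elder abuse at $73750. Additional: $1600 × 35% = $560; $500 × 35% = $175; $16900 × 35% = $5915. Combined base = $73750 + $6650 = $80400.
A deadly weapon other than a firearm was used (+50%): $80400 × 1.5 = $120600.
Defendant was on pretrial release at the time (+10%): $120600 × 1.1 = $132660.
Defendant has an out-of-state residence (+$7250 flat): $132660 + $7250 = $139910.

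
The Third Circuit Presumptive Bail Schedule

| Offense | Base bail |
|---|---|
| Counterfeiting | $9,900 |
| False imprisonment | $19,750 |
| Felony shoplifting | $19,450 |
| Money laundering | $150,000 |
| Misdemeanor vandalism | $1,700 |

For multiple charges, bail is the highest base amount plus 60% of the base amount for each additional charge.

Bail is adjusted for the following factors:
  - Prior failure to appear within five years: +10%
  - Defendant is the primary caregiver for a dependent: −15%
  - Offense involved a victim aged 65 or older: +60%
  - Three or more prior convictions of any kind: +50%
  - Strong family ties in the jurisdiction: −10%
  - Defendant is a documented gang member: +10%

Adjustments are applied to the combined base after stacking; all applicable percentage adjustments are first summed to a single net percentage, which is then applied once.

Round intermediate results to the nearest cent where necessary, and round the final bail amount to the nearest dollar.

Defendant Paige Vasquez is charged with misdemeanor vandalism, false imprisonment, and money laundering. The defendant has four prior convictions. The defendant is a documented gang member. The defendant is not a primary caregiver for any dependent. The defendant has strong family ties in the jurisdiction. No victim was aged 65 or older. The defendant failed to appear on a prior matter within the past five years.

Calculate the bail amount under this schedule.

Base amounts from the schedule: misdemeanor vandalism $1,700; false imprisonment $19,750; money laundering $150,000.
Stacking rule: highest base plus 60% of each additional charge. Highest is money laundering at $150,000. Additional: $1,700 × 60% = $1,020; $19,750 × 60% = $11,850. Combined base = $150,000 + $12,870 = $162,870.
Net percentage adjustment: +10% +50% −10% +10% = +60%. $162,870 × 1.6 = $260,592.

$260,592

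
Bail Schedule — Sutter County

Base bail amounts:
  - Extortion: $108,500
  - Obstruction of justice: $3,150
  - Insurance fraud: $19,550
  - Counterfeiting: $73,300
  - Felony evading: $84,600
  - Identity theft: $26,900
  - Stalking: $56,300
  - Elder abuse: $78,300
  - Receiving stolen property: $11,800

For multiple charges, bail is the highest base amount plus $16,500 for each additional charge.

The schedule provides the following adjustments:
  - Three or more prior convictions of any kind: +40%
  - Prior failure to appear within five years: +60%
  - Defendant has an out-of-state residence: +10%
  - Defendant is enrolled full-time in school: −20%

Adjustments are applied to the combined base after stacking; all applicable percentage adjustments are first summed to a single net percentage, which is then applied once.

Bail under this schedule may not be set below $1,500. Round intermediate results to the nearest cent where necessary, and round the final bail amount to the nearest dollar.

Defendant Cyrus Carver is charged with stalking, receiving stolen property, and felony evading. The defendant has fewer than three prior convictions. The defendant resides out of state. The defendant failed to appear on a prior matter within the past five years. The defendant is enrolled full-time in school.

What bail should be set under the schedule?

Base amounts from the schedule: stalking $56,300; receiving stolen property $11,800; felony evading $84,600.
Stacking rule: highest base plus $16,500 per additional charge. Highest is felony evading at $84,600; 2 additional charges → +$33,000. Combined base = $117,600.
Net percentage adjustment: +60% +10% −20% = +50%. $117,600 × 1.5 = $176,400.
$176,400 is at or above the $1,500 minimum.

$176,400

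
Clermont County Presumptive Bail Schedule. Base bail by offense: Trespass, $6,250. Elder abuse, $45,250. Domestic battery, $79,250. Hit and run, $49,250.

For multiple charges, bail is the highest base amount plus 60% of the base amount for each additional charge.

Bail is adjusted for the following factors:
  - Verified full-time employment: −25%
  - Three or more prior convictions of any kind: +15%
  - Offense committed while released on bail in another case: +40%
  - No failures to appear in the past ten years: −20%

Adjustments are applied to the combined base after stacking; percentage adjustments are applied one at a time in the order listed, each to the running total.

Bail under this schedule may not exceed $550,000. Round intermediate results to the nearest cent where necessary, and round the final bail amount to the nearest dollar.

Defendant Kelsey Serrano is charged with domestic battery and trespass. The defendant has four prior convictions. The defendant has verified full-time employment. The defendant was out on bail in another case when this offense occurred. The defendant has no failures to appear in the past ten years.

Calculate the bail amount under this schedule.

Base amounts from the schedule: domestic battery $79,250; trespass $6,250.
Stacking rule: highest base plus 60% of each additional charge. Highest is domestic battery at $79,250. Additional: $6,250 × 60% = $3,750. Combined base = $79,250 + $3,750 = $83,000.
Verified full-time employment (−25%): $83,000 × 0.75 = $62,250.
Three or more prior convictions of any kind (+15%): $62,250 × 1.15 = $71,587.50.
Offense committed while released on bail in another case (+40%): $71,587.50 × 1.4 = $100,222.50.
No failures to appear in the past ten years (−20%): $100,222.50 × 0.8 = $80,178.
$80,178 is within the $550,000 maximum.

$80,178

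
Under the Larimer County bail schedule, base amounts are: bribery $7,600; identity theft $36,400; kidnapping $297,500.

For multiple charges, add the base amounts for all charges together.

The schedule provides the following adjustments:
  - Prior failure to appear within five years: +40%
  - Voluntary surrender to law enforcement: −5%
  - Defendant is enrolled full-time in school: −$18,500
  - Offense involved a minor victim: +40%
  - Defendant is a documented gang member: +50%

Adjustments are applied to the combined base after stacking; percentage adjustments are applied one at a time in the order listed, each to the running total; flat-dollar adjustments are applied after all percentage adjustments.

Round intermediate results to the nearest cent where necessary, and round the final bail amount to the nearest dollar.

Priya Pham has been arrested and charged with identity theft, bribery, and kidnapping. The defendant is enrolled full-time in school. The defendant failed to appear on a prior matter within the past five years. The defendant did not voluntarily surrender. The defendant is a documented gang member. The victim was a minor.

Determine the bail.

$985,510

Base amounts from the schedule: identity theft $36,400; bribery $7,600; kidnapping $297,500.
Stacking rule: sum of all bases. $36,400 + $7,600 + $297,500 = $341,500.
Prior failure to appear within five years (+40%): $341,500 × 1.4 = $478,100.
Offense involved a minor victim (+40%): $478,100 × 1.4 = $669,340.
Defendant is a documented gang member (+50%): $669,340 × 1.5 = $1,004,010.
Defendant is enrolled full-time in school (−$18,500 flat): $1,004,010 − $18,500 = $985,510.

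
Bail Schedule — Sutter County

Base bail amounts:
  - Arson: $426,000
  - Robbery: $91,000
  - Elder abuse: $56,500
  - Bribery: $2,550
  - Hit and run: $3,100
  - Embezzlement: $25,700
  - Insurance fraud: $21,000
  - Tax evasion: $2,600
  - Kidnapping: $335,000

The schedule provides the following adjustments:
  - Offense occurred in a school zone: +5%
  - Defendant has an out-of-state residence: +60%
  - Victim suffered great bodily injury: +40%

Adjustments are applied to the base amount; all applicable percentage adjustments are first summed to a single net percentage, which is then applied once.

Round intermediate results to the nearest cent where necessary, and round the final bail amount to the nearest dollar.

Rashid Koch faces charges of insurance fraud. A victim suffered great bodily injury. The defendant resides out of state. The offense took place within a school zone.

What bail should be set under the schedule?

$43,050

Base amounts from the schedule: insurance fraud $21,000.
Single charge. Combined base = $21,000.
Net percentage adjustment: +5% +60% +40% = +105%. $21,000 × 2.05 = $43,050.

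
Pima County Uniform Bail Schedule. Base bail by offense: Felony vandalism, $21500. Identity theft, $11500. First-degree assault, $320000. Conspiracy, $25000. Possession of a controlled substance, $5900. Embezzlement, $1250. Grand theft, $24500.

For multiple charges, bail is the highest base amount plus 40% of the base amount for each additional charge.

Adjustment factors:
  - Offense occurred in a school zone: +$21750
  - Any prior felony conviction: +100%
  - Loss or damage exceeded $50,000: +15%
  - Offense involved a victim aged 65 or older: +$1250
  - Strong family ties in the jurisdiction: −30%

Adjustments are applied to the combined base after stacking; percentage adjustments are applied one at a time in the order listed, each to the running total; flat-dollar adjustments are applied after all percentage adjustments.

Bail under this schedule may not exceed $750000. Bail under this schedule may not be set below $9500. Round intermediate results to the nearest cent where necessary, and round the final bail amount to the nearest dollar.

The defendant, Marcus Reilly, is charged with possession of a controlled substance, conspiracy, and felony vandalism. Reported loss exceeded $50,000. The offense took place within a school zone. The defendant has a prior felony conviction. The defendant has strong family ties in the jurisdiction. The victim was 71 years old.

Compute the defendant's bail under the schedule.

Base amounts from the schedule: possession of a controlled substance $5900; conspiracy $25000; felony vandalism $21500.
Stacking rule: highest base plus 40% of each additional charge. Highest is conspiracy at $25000. Additional: $5900 × 40% = $2360; $21500 × 40% = $8600. Combined base = $25000 + $10960 = $35960.
Any prior felony conviction (+100%): $35960 × 2 = $71920.
Loss or damage exceeded $50,000 (+15%): $71920 × 1.15 = $82708.
Strong family ties in the jurisdiction (−30%): $82708 × 0.7 = $57895.60.
Offense occurred in a school zone (+$21750 flat): $57895.60 + $21750 = $79645.60.
Offense involved a victim aged 65 or older (+$1250 flat): $79645.60 + $1250 = $80895.60.
$80895.60 is within the $750000 maximum.
$80895.60 is at or above the $9500 minimum.
Rounded to the nearest dollar: $80896.

$80896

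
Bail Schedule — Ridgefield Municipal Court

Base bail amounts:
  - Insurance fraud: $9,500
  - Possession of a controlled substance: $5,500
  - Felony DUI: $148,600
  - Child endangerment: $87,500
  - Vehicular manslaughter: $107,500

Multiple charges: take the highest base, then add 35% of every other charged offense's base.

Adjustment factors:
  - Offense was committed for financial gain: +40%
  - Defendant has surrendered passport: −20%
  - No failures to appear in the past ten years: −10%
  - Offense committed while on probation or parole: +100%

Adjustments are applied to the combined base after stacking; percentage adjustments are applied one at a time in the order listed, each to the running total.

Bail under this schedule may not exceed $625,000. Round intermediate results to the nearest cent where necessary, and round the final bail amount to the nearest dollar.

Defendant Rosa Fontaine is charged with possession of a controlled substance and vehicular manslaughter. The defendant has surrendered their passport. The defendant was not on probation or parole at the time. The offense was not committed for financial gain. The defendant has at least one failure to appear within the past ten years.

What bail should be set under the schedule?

$87,540

Base amounts from the schedule: possession of a controlled substance $5,500; vehicular manslaughter $107,500.
Stacking rule: highest base plus 35% of each additional charge. Highest is vehicular manslaughter at $107,500. Additional: $5,500 × 35% = $1,925. Combined base = $107,500 + $1,925 = $109,425.
Defendant has surrendered passport (−20%): $109,425 × 0.8 = $87,540.
$87,540 is within the $625,000 maximum.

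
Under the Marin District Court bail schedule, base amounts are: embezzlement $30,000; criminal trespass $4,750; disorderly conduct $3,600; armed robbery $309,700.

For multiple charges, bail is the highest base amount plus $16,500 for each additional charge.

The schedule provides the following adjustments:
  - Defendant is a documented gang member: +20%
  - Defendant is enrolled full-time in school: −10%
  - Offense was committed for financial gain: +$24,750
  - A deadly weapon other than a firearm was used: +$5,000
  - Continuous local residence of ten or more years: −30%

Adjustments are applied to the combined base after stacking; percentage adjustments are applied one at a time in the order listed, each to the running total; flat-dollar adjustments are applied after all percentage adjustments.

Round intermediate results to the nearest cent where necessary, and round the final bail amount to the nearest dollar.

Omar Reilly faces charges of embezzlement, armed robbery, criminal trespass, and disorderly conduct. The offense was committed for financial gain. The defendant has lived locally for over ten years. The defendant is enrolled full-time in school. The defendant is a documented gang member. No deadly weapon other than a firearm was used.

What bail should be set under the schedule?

$296,305

Base amounts from the schedule: embezzlement $30,000; armed robbery $309,700; criminal trespass $4,750; disorderly conduct $3,600.
Stacking rule: highest base plus $16,500 per additional charge. Highest is armed robbery at $309,700; 3 additional charges → +$49,500. Combined base = $359,200.
Defendant is a documented gang member (+20%): $359,200 × 1.2 = $431,040.
Defendant is enrolled full-time in school (−10%): $431,040 × 0.9 = $387,936.
Continuous local residence of ten or more years (−30%): $387,936 × 0.7 = $271,555.20.
Offense was committed for financial gain (+$24,750 flat): $271,555.20 + $24,750 = $296,305.20.
Rounded to the nearest dollar: $296,305.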